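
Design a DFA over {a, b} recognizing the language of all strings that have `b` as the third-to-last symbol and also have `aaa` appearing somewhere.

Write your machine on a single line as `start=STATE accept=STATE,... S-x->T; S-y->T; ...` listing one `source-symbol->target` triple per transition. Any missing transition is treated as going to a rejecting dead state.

start=S0; accept=S7,S8,S9,S10; S0-a->S1; S0-b->S0; S1-a->S2; S1-b->S0; S2-a->S3; S2-b->S0; S3-a->S3; S3-b->S4; S4-a->S5; S4-b->S6; S5-a->S7; S5-b->S8; S6-a->S9; S6-b->S10; S7-a->S3; S7-b->S4; S8-a->S5; S8-b->S6; S9-a->S7; S9-b->S8; S10-a->S9; S10-b->S10

Handle the two conditions separately and then intersect. One (15 states) tracks the last 3 symbols read; the other (4 states) tracks whether and how much of `aaa` has been seen. Each combined state is a pair, one component from each; accept when both components accept. Equivalent product states are then merged.
11 states suffice.
          a    b  
>  S0     S1   S0 
   S1     S2   S0 
   S2     S3   S0 
   S3     S3   S4 
   S4     S5   S6 
   S5     S7   S8 
   S6     S9  S10 
 * S7     S3   S4 
 * S8     S5   S6 
 * S9     S7   S8 
 * S10    S9  S10 
(> = start, * = accepting)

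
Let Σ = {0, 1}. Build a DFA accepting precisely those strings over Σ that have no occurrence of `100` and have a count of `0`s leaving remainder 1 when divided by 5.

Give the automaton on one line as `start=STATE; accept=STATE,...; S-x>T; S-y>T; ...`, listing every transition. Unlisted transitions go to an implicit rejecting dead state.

Build one automaton per condition and run them in lockstep. The first has 4 states tracking partial matches of the forbidden pattern `100`; the second has 5 states tracking the count of `0`s modulo 5. A product state is a pair (one from each), accepting exactly when both do. Equivalent product states are then merged.
          0    1  
>  q0     q1   q2 
 * q1     q3   q4 
   q2     q5   q2 
   q3     q6   q7 
 * q4     q8   q4 
 * q5     q9   q4 
   q6    q10  q11 
   q7    q12   q7 
   q8     q9   q7 
   q9     q9   q9 
   q10    q0  q13 
   q11   q14  q11 
   q12    q9  q11 
   q13   q15  q13 
   q14    q9  q13 
   q15    q9   q2 
(> = start, * = accepting)

start=q0; accept=q1,q4,q5; q0-0>q1; q0-1>q2; q1-0>q3; q1-1>q4; q2-0>q5; q2-1>q2; q3-0>q6; q3-1>q7; q4-0>q8; q4-1>q4; q5-0>q9; q5-1>q4; q6-0>q10; q6-1>q11; q7-0>q12; q7-1>q7; q8-0>q9; q8-1>q7; q9-0>q9; q9-1>q9; q10-0>q0; q10-1>q13; q11-0>q14; q11-1>q11; q12-0>q9; q12-1>q11; q13-0>q15; q13-1>q13; q14-0>q9; q14-1>q13; q15-0>q9; q15-1>q2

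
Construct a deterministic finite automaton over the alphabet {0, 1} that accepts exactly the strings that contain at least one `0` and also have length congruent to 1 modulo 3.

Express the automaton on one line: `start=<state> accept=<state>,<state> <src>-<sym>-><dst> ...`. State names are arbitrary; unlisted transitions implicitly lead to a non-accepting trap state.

Run two small machines in parallel and take their product. One (3 states) tracks the count of `0`s, saturating at 2; the other (3 states) tracks the input length modulo 3. Each combined state is a pair, one component from each; accept when both components accept. After merging equivalent states the machine shrinks.
A 6-state machine:
        0   1  
>  q0   q1  q2 
 * q1   q3  q3 
   q2   q3  q4 
   q3   q5  q5 
   q4   q5  q0 
   q5   q1  q1 
(> = start, * = accepting)

start=q0 accept=q1 q0-0->q1 q0-1->q2 q1-0->q3 q1-1->q3 q2-0->q3 q2-1->q4 q3-0->q5 q3-1->q5 q4-0->q5 q4-1->q0 q5-0->q1 q5-1->q1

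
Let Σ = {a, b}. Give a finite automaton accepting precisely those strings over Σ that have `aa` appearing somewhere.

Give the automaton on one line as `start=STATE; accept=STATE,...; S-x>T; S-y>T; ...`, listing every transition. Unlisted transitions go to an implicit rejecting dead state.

start=S0; accept=S2; S0-a>S1; S0-b>S0; S1-a>S2; S1-b>S0; S2-a>S2; S2-b>S2

Track how much of `aa` has been matched so far: state S0 is no progress, S2 is the absorbing accept state reached once `aa` has occurred. Intermediate states record partial matches; on a mismatch, fall back to the longest reusable overlap.
With 3 states:
        a   b  
>  S0   S1  S0 
   S1   S2  S0 
 * S2   S2  S2 
(> = start, * = accepting)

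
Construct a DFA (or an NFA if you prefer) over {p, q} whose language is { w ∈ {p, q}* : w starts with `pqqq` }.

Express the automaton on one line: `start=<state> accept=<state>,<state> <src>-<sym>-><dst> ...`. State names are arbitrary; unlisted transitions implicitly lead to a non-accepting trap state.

start=A accept=E A-p->B A-q->F B-p->F B-q->C C-p->F C-q->D D-p->F D-q->E E-p->E E-q->E F-p->F F-q->F

Walk along `pqqq` while the input agrees: from A take `p` to B, and so on. Any deviation drops to the rejecting sink F. Once E is reached the prefix is confirmed and every continuation is accepted.
A 6-state machine:
       p  q 
>  A   B  F 
   B   F  C 
   C   F  D 
   D   F  E 
 * E   E  E 
   F   F  F 
(> = start, * = accepting)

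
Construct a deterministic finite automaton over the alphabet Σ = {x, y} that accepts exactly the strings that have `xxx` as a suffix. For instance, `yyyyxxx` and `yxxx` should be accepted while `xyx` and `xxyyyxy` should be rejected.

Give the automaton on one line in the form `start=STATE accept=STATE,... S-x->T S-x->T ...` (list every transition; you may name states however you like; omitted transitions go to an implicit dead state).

Let each state record the length of the longest suffix of the input read so far that is also a prefix of `xxx`. B means the last symbol is `x`; C means the last 2 symbols are `xx`; D means the last 3 symbols are `xxx`. Accept only at D, where the string currently ends in `xxx`.
With 4 states:
       x  y 
>  A   B  A 
   B   C  A 
   C   D  A 
 * D   D  A 
(> = start, * = accepting)

start=A accept=D A-x->B A-y->A B-x->C B-y->A C-x->D C-y->A D-x->D D-y->A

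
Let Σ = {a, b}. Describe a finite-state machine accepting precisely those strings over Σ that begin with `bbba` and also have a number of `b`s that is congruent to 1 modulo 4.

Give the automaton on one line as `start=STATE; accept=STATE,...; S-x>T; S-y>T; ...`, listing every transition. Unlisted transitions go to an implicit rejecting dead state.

start=q0; accept=q7; q0-a>q1; q0-b>q2; q1-a>q1; q1-b>q1; q2-a>q1; q2-b>q3; q3-a>q1; q3-b>q4; q4-a>q5; q4-b>q1; q5-a>q5; q5-b>q6; q6-a>q6; q6-b>q7; q7-a>q7; q7-b>q8; q8-a>q8; q8-b>q5

Build one automaton per condition and run them in lockstep. The first has 6 states tracking whether the input so far still matches the prefix `bbba`; the second has 4 states tracking the count of `b`s modulo 4. A product state is a pair (one from each), accepting exactly when both do. After merging equivalent states the machine shrinks.
A 9-state machine:
        a   b  
>  q0   q1  q2 
   q1   q1  q1 
   q2   q1  q3 
   q3   q1  q4 
   q4   q5  q1 
   q5   q5  q6 
   q6   q6  q7 
 * q7   q7  q8 
   q8   q8  q5 
(> = start, * = accepting)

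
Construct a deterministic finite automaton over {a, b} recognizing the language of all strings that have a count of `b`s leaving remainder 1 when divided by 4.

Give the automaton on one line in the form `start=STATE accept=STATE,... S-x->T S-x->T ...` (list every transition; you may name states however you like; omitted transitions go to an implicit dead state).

Keep the running count of `b`s modulo 4: each `b` advances along the cycle S0 → S1 → S2 → S3 → S0 while other symbols loop. Accept at S1.
        a   b  
>  S0   S0  S1 
 * S1   S1  S2 
   S2   S2  S3 
   S3   S3  S0 
(> = start, * = accepting)

start=S0 accept=S1 S0-a->S0 S0-b->S1 S1-a->S1 S1-b->S2 S2-a->S2 S2-b->S3 S3-a->S3 S3-b->S0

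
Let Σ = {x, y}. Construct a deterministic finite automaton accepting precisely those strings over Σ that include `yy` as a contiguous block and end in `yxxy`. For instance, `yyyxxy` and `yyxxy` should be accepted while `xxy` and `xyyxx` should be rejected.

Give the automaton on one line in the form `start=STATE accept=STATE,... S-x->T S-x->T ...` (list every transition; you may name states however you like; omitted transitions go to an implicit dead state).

Handle the two conditions separately and then intersect. One (3 states) tracks whether and how much of `yy` has been seen; the other (5 states) tracks how much of the suffix `yxxy` has currently been matched. Each combined state is a pair, one component from each; accept when both components accept. Minimizing collapses redundant product states.
        x   y  
>  q0   q0  q1 
   q1   q0  q2 
   q2   q3  q2 
   q3   q4  q2 
   q4   q5  q6 
   q5   q5  q2 
 * q6   q3  q2 
(> = start, * = accepting)

start=q0 accept=q6 q0-x->q0 q0-y->q1 q1-x->q0 q1-y->q2 q2-x->q3 q2-y->q2 q3-x->q4 q3-y->q2 q4-x->q5 q4-y->q6 q5-x->q5 q5-y->q2 q6-x->q3 q6-y->q2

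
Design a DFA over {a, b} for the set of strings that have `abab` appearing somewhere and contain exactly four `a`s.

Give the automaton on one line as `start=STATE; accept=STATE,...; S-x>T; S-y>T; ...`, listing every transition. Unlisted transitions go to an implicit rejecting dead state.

start=s0; accept=s15; s0-a>s1; s0-b>s0; s1-a>s2; s1-b>s3; s2-a>s4; s2-b>s5; s3-a>s6; s3-b>s7; s4-a>s8; s4-b>s9; s5-a>s10; s5-b>s11; s6-a>s4; s6-b>s12; s7-a>s2; s7-b>s7; s8-a>s8; s8-b>s8; s9-a>s13; s9-b>s8; s10-a>s8; s10-b>s14; s11-a>s4; s11-b>s11; s12-a>s14; s12-b>s12; s13-a>s8; s13-b>s15; s14-a>s15; s14-b>s14; s15-a>s8; s15-b>s15

Handle the two conditions separately and then intersect. One (5 states) tracks whether and how much of `abab` has been seen; the other (6 states) tracks the count of `a`s, saturating at 5. Each combined state is a pair, one component from each; accept when both components accept. Equivalent product states are then merged.
With 16 states:
          a    b  
>  s0     s1   s0 
   s1     s2   s3 
   s2     s4   s5 
   s3     s6   s7 
   s4     s8   s9 
   s5    s10  s11 
   s6     s4  s12 
   s7     s2   s7 
   s8     s8   s8 
   s9    s13   s8 
   s10    s8  s14 
   s11    s4  s11 
   s12   s14  s12 
   s13    s8  s15 
   s14   s15  s14 
 * s15    s8  s15 
(> = start, * = accepting)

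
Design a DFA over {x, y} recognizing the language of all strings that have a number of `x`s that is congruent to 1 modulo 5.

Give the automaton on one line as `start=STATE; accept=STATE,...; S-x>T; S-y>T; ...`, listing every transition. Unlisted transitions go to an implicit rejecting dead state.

start=S0; accept=S1; S0-x>S1; S0-y>S0; S1-x>S2; S1-y>S1; S2-x>S3; S2-y>S2; S3-x>S4; S3-y>S3; S4-x>S0; S4-y>S4

The only thing that matters is how many `x`s have appeared, reduced mod 5. Use one state per residue: S0 for 0, …, S4 for 4. Reading `x` moves to the next residue; anything else stays put. S1 is accepting.
        x   y  
>  S0   S1  S0 
 * S1   S2  S1 
   S2   S3  S2 
   S3   S4  S3 
   S4   S0  S4 
(> = start, * = accepting)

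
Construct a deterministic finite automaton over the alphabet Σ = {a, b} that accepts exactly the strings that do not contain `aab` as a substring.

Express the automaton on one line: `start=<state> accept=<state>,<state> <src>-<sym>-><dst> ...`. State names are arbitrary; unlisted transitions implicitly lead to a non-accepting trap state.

start=S0 accept=S0,S1,S2 S0-a->S1 S0-b->S0 S1-a->S2 S1-b->S0 S2-a->S2 S2-b->S3 S3-a->S3 S3-b->S3

Track partial matches of the forbidden pattern `aab`. State S3 is a dead state reached once `aab` has occurred; every other state accepts. S0 means no part of `aab` is currently matched.
A 4-state machine:
        a   b  
>* S0   S1  S0 
 * S1   S2  S0 
 * S2   S2  S3 
   S3   S3  S3 
(> = start, * = accepting)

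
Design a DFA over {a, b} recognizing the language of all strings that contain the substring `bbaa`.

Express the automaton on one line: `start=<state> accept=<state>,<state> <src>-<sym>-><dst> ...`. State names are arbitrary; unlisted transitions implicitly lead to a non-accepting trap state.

Track how much of `bbaa` has been matched so far: state s0 is no progress, s4 is the absorbing accept state reached once `bbaa` has occurred. Intermediate states record partial matches; on a mismatch, fall back to the longest reusable overlap.
5 states suffice.
        a   b  
>  s0   s0  s1 
   s1   s0  s2 
   s2   s3  s2 
   s3   s4  s1 
 * s4   s4  s4 
(> = start, * = accepting)

start=s0 accept=s4 s0-a->s0 s0-b->s1 s1-a->s0 s1-b->s2 s2-a->s3 s2-b->s2 s3-a->s4 s3-b->s1 s4-a->s4 s4-b->s4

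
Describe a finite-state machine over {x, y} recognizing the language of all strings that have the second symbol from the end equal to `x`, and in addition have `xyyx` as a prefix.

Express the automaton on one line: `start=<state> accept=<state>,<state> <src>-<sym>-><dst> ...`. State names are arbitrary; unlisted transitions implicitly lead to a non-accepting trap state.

start=s0 accept=s6,s7 s0-x->s1 s0-y->s2 s1-x->s2 s1-y->s3 s2-x->s2 s2-y->s2 s3-x->s2 s3-y->s4 s4-x->s5 s4-y->s2 s5-x->s6 s5-y->s7 s6-x->s6 s6-y->s7 s7-x->s5 s7-y->s8 s8-x->s5 s8-y->s8

Build one automaton per condition and run them in lockstep. One (7 states) tracks the last 2 symbols read; the other (6 states) tracks whether the input so far still matches the prefix `xyyx`. Each combined state is a pair, one component from each; accept when both components accept. Equivalent product states are then merged.
        x   y  
>  s0   s1  s2 
   s1   s2  s3 
   s2   s2  s2 
   s3   s2  s4 
   s4   s5  s2 
   s5   s6  s7 
 * s6   s6  s7 
 * s7   s5  s8 
   s8   s5  s8 
(> = start, * = accepting)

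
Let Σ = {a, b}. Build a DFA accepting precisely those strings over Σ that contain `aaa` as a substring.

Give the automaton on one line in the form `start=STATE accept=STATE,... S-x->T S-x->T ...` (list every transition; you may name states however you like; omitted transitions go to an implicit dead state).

start=q0 accept=q3 q0-a->q1 q0-b->q0 q1-a->q2 q1-b->q0 q2-a->q3 q2-b->q0 q3-a->q3 q3-b->q3

States q0..q2 record the length of the longest prefix of `aaa` that matches the current input suffix. Reaching q3 means `aaa` has been seen, and we stay there forever. Accept from q3.
        a   b  
>  q0   q1  q0 
   q1   q2  q0 
   q2   q3  q0 
 * q3   q3  q3 
(> = start, * = accepting)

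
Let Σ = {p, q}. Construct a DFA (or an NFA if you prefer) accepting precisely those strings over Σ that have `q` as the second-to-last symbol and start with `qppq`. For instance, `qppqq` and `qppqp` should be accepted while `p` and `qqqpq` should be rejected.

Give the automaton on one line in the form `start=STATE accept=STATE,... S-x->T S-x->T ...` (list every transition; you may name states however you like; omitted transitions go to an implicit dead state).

Build one automaton per condition and run them in lockstep. The first has 7 states tracking the last 2 symbols read; the second has 6 states tracking whether the input so far still matches the prefix `qppq`. A product state is a pair (one from each), accepting exactly when both do. Minimizing collapses redundant product states.
With 9 states:
        p   q  
>  s0   s1  s2 
   s1   s1  s1 
   s2   s3  s1 
   s3   s4  s1 
   s4   s1  s5 
   s5   s6  s7 
 * s6   s8  s5 
 * s7   s6  s7 
   s8   s8  s5 
(> = start, * = accepting)

start=s0 accept=s6,s7 s0-p->s1 s0-q->s2 s1-p->s1 s1-q->s1 s2-p->s3 s2-q->s1 s3-p->s4 s3-q->s1 s4-p->s1 s4-q->s5 s5-p->s6 s5-q->s7 s6-p->s8 s6-q->s5 s7-p->s6 s7-q->s7 s8-p->s8 s8-q->s5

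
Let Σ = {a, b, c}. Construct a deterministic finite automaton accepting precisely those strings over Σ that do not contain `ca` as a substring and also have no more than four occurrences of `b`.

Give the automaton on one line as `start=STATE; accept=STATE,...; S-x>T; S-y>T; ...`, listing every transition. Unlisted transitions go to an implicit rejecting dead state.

Run two small machines in parallel and take their product. The first has 3 states tracking partial matches of the forbidden pattern `ca`; the second has 6 states tracking the count of `b`s, saturating at 5. A product state is a pair (one from each), accepting exactly when both do.
          a    b    c  
>* s0     s0   s1   s2 
 * s1     s1   s3   s4 
 * s2     s5   s1   s2 
 * s3     s3   s6   s7 
 * s4     s8   s3   s4 
   s5     s5   s8   s5 
 * s6     s6   s9  s10 
 * s7    s11   s6   s7 
   s8     s8  s11   s8 
 * s9     s9  s12  s13 
 * s10   s14   s9  s10 
   s11   s11  s14  s11 
   s12   s12  s12  s15 
 * s13   s16  s12  s13 
   s14   s14  s16  s14 
   s15   s17  s12  s15 
   s16   s16  s17  s16 
   s17   s17  s17  s17 
(> = start, * = accepting)

start=s0; accept=s0,s1,s2,s3,s4,s6,s7,s9,s10,s13; s0-a>s0; s0-b>s1; s0-c>s2; s1-a>s1; s1-b>s3; s1-c>s4; s2-a>s5; s2-b>s1; s2-c>s2; s3-a>s3; s3-b>s6; s3-c>s7; s4-a>s8; s4-b>s3; s4-c>s4; s5-a>s5; s5-b>s8; s5-c>s5; s6-a>s6; s6-b>s9; s6-c>s10; s7-a>s11; s7-b>s6; s7-c>s7; s8-a>s8; s8-b>s11; s8-c>s8; s9-a>s9; s9-b>s12; s9-c>s13; s10-a>s14; s10-b>s9; s10-c>s10; s11-a>s11; s11-b>s14; s11-c>s11; s12-a>s12; s12-b>s12; s12-c>s15; s13-a>s16; s13-b>s12; s13-c>s13; s14-a>s14; s14-b>s16; s14-c>s14; s15-a>s17; s15-b>s12; s15-c>s15; s16-a>s16; s16-b>s17; s16-c>s16; s17-a>s17; s17-b>s17; s17-c>s17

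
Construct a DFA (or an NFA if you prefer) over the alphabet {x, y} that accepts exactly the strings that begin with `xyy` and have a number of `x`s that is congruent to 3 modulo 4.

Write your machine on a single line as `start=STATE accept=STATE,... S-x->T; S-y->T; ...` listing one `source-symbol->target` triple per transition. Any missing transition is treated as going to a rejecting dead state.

start=q0; accept=q6; q0-x->q1; q0-y->q2; q1-x->q2; q1-y->q3; q2-x->q2; q2-y->q2; q3-x->q2; q3-y->q4; q4-x->q5; q4-y->q4; q5-x->q6; q5-y->q5; q6-x->q7; q6-y->q6; q7-x->q4; q7-y->q7

Build one automaton per condition and run them in lockstep. One (5 states) tracks whether the input so far still matches the prefix `xyy`; the other (4 states) tracks the count of `x`s modulo 4. Each combined state is a pair, one component from each; accept when both components accept. Equivalent product states are then merged.
With 8 states:
        x   y  
>  q0   q1  q2 
   q1   q2  q3 
   q2   q2  q2 
   q3   q2  q4 
   q4   q5  q4 
   q5   q6  q5 
 * q6   q7  q6 
   q7   q4  q7 
(> = start, * = accepting)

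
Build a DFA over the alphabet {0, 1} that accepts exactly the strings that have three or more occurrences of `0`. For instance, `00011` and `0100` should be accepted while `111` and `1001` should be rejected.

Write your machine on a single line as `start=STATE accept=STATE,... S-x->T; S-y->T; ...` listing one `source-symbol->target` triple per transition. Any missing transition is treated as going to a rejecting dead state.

Only the number of `0`s matters, and only up to 4. Make a chain S0 → S1 → S2 → S3 → S4 advanced by each `0` (with S4 absorbing); every other symbol self-loops. The accepting set is {S3, S4}.
With 5 states:
        0   1  
>  S0   S1  S0 
   S1   S2  S1 
   S2   S3  S2 
 * S3   S4  S3 
 * S4   S4  S4 
(> = start, * = accepting)

start=S0; accept=S3,S4; S0-0->S1; S0-1->S0; S1-0->S2; S1-1->S1; S2-0->S3; S2-1->S2; S3-0->S4; S3-1->S3; S4-0->S4; S4-1->S4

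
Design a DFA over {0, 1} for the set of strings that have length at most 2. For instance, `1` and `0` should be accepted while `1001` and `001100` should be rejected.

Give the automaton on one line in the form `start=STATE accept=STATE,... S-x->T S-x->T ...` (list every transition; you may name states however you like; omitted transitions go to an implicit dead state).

Count input length up to 3: every symbol moves from q0 toward q3, which means 'more than 2' and absorbs. Accept from {q0, q1, q2}.
        0   1  
>* q0   q1  q1 
 * q1   q2  q2 
 * q2   q3  q3 
   q3   q3  q3 
(> = start, * = accepting)

start=q0 accept=q0,q1,q2 q0-0->q1 q0-1->q1 q1-0->q2 q1-1->q2 q2-0->q3 q2-1->q3 q3-0->q3 q3-1->q3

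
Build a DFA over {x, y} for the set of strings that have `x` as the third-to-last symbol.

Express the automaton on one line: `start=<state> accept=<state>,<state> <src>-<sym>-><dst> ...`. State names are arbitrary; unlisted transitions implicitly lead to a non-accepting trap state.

Because acceptance depends on a position counted from the end, the machine has to buffer the most recent 3 symbols. Make each state the string of the last up-to-3 symbols read; on input `x` shift the window left and append `x`. Accept when the buffered window has length 3 and begins with `x`.
15 states suffice.
          x    y  
>  s0     s1   s2 
   s1     s3   s4 
   s2     s5   s6 
   s3     s7   s8 
   s4     s9  s10 
   s5    s11  s12 
   s6    s13  s14 
 * s7     s7   s8 
 * s8     s9  s10 
 * s9    s11  s12 
 * s10   s13  s14 
   s11    s7   s8 
   s12    s9  s10 
   s13   s11  s12 
   s14   s13  s14 
(> = start, * = accepting)

start=s0 accept=s7,s8,s9,s10 s0-x->s1 s0-y->s2 s1-x->s3 s1-y->s4 s2-x->s5 s2-y->s6 s3-x->s7 s3-y->s8 s4-x->s9 s4-y->s10 s5-x->s11 s5-y->s12 s6-x->s13 s6-y->s14 s7-x->s7 s7-y->s8 s8-x->s9 s8-y->s10 s9-x->s11 s9-y->s12 s10-x->s13 s10-y->s14 s11-x->s7 s11-y->s8 s12-x->s9 s12-y->s10 s13-x->s11 s13-y->s12 s14-x->s13 s14-y->s14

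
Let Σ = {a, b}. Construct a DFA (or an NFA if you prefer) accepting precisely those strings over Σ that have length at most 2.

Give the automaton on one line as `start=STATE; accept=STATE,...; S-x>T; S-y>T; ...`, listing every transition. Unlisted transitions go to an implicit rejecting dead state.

start=S0; accept=S0,S1,S2; S0-a>S1; S0-b>S1; S1-a>S2; S1-b>S2; S2-a>S3; S2-b>S3; S3-a>S3; S3-b>S3

We only need to distinguish lengths 0, 1, …, 2, and '>2'. Chain S0 → S1 → S2 → S3 on every symbol, with S3 looping. Accepting states: {S0, S1, S2}.
        a   b  
>* S0   S1  S1 
 * S1   S2  S2 
 * S2   S3  S3 
   S3   S3  S3 
(> = start, * = accepting)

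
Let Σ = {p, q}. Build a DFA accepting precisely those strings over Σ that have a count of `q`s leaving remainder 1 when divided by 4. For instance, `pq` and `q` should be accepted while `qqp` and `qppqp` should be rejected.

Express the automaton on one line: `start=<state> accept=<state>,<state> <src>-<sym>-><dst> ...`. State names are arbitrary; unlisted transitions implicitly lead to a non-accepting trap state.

Keep the running count of `q`s modulo 4: each `q` advances along the cycle S0 → S1 → S2 → S3 → S0 while other symbols loop. Accept at S1.
With 4 states:
        p   q  
>  S0   S0  S1 
 * S1   S1  S2 
   S2   S2  S3 
   S3   S3  S0 
(> = start, * = accepting)

start=S0 accept=S1 S0-p->S0 S0-q->S1 S1-p->S1 S1-q->S2 S2-p->S2 S2-q->S3 S3-p->S3 S3-q->S0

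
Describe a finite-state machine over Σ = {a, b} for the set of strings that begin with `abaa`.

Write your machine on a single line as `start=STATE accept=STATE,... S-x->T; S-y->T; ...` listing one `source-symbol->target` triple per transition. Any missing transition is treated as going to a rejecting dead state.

Check the first 4 symbols one by one: S0 through S3 record how many have matched `abaa` so far; any wrong symbol goes to the dead state S5. After all 4 match we enter the accepting sink S4.
A 6-state machine:
        a   b  
>  S0   S1  S5 
   S1   S5  S2 
   S2   S3  S5 
   S3   S4  S5 
 * S4   S4  S4 
   S5   S5  S5 
(> = start, * = accepting)

start=S0; accept=S4; S0-a->S1; S0-b->S5; S1-a->S5; S1-b->S2; S2-a->S3; S2-b->S5; S3-a->S4; S3-b->S5; S4-a->S4; S4-b->S4; S5-a->S5; S5-b->S5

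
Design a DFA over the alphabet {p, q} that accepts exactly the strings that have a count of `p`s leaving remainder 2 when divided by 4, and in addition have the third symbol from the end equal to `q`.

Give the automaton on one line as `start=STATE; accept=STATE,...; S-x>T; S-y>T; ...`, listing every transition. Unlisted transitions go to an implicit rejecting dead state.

Run two small machines in parallel and take their product. The first has 4 states tracking the count of `p`s modulo 4; the second has 15 states tracking the last 3 symbols read. A product state is a pair (one from each), accepting exactly when both do. Equivalent product states are then merged.
          p    q  
>  S0     S1   S2 
   S1     S3   S4 
   S2     S5   S2 
   S3     S6   S7 
   S4     S8   S9 
   S5    S10   S4 
   S6     S0   S6 
   S7     S6  S11 
   S8     S6  S12 
   S9    S13   S9 
 * S10    S6   S7 
   S11    S6  S14 
 * S12    S6  S11 
 * S13    S6  S12 
 * S14    S6  S14 
(> = start, * = accepting)

start=S0; accept=S10,S12,S13,S14; S0-p>S1; S0-q>S2; S1-p>S3; S1-q>S4; S2-p>S5; S2-q>S2; S3-p>S6; S3-q>S7; S4-p>S8; S4-q>S9; S5-p>S10; S5-q>S4; S6-p>S0; S6-q>S6; S7-p>S6; S7-q>S11; S8-p>S6; S8-q>S12; S9-p>S13; S9-q>S9; S10-p>S6; S10-q>S7; S11-p>S6; S11-q>S14; S12-p>S6; S12-q>S11; S13-p>S6; S13-q>S12; S14-p>S6; S14-q>S14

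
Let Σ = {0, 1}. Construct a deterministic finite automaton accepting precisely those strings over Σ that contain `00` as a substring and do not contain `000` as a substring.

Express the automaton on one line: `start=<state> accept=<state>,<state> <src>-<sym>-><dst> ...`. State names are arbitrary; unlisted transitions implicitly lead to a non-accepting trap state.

Build one automaton per condition and run them in lockstep. One (3 states) tracks whether and how much of `00` has been seen; the other (4 states) tracks partial matches of the forbidden pattern `000`. Each combined state is a pair, one component from each; accept when both components accept.
With 6 states:
        0   1  
>  q0   q1  q0 
   q1   q2  q0 
 * q2   q3  q4 
   q3   q3  q3 
 * q4   q5  q4 
 * q5   q2  q4 
(> = start, * = accepting)

start=q0 accept=q2,q4,q5 q0-0->q1 q0-1->q0 q1-0->q2 q1-1->q0 q2-0->q3 q2-1->q4 q3-0->q3 q3-1->q3 q4-0->q5 q4-1->q4 q5-0->q2 q5-1->q4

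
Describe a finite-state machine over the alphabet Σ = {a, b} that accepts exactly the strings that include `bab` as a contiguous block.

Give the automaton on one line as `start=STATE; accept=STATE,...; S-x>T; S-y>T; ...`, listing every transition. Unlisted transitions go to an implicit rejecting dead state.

Track how much of `bab` has been matched so far: state q0 is no progress, q3 is the absorbing accept state reached once `bab` has occurred. Intermediate states record partial matches; on a mismatch, fall back to the longest reusable overlap.
4 states suffice.
        a   b  
>  q0   q0  q1 
   q1   q2  q1 
   q2   q0  q3 
 * q3   q3  q3 
(> = start, * = accepting)

start=q0; accept=q3; q0-a>q0; q0-b>q1; q1-a>q2; q1-b>q1; q2-a>q0; q2-b>q3; q3-a>q3; q3-b>q3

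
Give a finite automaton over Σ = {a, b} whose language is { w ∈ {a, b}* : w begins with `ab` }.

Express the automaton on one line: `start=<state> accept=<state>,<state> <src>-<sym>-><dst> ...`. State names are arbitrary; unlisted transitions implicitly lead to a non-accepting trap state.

Walk along `ab` while the input agrees: from S0 take `a` to S1, and so on. Any deviation drops to the rejecting sink S3. Once S2 is reached the prefix is confirmed and every continuation is accepted.
4 states suffice.
        a   b  
>  S0   S1  S3 
   S1   S3  S2 
 * S2   S2  S2 
   S3   S3  S3 
(> = start, * = accepting)

start=S0 accept=S2 S0-a->S1 S0-b->S3 S1-a->S3 S1-b->S2 S2-a->S2 S2-b->S2 S3-a->S3 S3-b->S3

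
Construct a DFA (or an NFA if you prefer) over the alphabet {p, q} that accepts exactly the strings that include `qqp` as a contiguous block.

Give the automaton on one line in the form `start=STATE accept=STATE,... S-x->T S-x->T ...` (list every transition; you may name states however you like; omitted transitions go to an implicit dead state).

Track how much of `qqp` has been matched so far: state S0 is no progress, S3 is the absorbing accept state reached once `qqp` has occurred. Intermediate states record partial matches; on a mismatch, fall back to the longest reusable overlap.
With 4 states:
        p   q  
>  S0   S0  S1 
   S1   S0  S2 
   S2   S3  S2 
 * S3   S3  S3 
(> = start, * = accepting)

start=S0 accept=S3 S0-p->S0 S0-q->S1 S1-p->S0 S1-q->S2 S2-p->S3 S2-q->S2 S3-p->S3 S3-q->S3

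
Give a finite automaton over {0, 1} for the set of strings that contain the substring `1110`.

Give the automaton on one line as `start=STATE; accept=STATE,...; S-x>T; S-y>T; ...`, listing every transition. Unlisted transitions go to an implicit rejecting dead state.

Track how much of `1110` has been matched so far: state A is no progress, E is the absorbing accept state reached once `1110` has occurred. Intermediate states record partial matches; on a mismatch, fall back to the longest reusable overlap.
       0  1 
>  A   A  B 
   B   A  C 
   C   A  D 
   D   E  D 
 * E   E  E 
(> = start, * = accepting)

start=A; accept=E; A-0>A; A-1>B; B-0>A; B-1>C; C-0>A; C-1>D; D-0>E; D-1>D; E-0>E; E-1>E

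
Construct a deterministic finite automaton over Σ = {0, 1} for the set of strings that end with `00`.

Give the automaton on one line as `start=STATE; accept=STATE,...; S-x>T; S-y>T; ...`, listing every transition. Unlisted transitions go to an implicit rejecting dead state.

start=A; accept=C; A-0>B; A-1>A; B-0>C; B-1>A; C-0>C; C-1>A

Remember how much of `00` the current input suffix matches. State A means no match yet; B means the last symbol is `0`; C means the last 2 symbols are `00`. Only C accepts. On a mismatch, fall back to the longest proper suffix that is still a prefix of `00`.
       0  1 
>  A   B  A 
   B   C  A 
 * C   C  A 
(> = start, * = accepting)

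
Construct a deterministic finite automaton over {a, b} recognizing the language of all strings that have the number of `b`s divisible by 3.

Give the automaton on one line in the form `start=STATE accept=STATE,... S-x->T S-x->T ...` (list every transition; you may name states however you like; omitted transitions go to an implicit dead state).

start=q0 accept=q0 q0-a->q0 q0-b->q1 q1-a->q1 q1-b->q2 q2-a->q2 q2-b->q0

Keep the running count of `b`s modulo 3: each `b` advances along the cycle q0 → q1 → q2 → q0 while other symbols loop. Accept at q0.
A 3-state machine:
        a   b  
>* q0   q0  q1 
   q1   q1  q2 
   q2   q2  q0 
(> = start, * = accepting)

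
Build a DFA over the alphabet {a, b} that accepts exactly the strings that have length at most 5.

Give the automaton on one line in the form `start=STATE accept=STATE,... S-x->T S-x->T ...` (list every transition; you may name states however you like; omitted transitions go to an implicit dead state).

Count input length up to 6: every symbol moves from q0 toward q6, which means 'more than 5' and absorbs. Accept from {q0, q1, q2, q3, q4, q5}.
A 7-state machine:
        a   b  
>* q0   q1  q1 
 * q1   q2  q2 
 * q2   q3  q3 
 * q3   q4  q4 
 * q4   q5  q5 
 * q5   q6  q6 
   q6   q6  q6 
(> = start, * = accepting)

start=q0 accept=q0,q1,q2,q3,q4,q5 q0-a->q1 q0-b->q1 q1-a->q2 q1-b->q2 q2-a->q3 q2-b->q3 q3-a->q4 q3-b->q4 q4-a->q5 q4-b->q5 q5-a->q6 q5-b->q6 q6-a->q6 q6-b->q6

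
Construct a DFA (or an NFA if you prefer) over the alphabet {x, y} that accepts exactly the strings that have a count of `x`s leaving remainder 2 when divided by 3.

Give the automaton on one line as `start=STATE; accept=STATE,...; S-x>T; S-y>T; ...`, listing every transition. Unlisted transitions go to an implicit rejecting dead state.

Keep the running count of `x`s modulo 3: each `x` advances along the cycle s0 → s1 → s2 → s0 while other symbols loop. Accept at s2.
        x   y  
>  s0   s1  s0 
   s1   s2  s1 
 * s2   s0  s2 
(> = start, * = accepting)

start=s0; accept=s2; s0-x>s1; s0-y>s0; s1-x>s2; s1-y>s1; s2-x>s0; s2-y>s2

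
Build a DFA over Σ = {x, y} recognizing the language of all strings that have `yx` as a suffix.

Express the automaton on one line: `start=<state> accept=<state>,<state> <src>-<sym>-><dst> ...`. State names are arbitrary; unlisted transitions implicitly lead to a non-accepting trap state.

Let each state record the length of the longest suffix of the input read so far that is also a prefix of `yx`. B means the last symbol is `y`; C means the last 2 symbols are `yx`. Accept only at C, where the string currently ends in `yx`.
A 3-state machine:
       x  y 
>  A   A  B 
   B   C  B 
 * C   A  B 
(> = start, * = accepting)

start=A accept=C A-x->A A-y->B B-x->C B-y->B C-x->A C-y->B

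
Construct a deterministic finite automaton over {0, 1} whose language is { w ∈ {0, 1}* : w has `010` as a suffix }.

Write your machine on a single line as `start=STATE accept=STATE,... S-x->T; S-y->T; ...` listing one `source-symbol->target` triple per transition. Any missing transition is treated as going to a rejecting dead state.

start=q0; accept=q3; q0-0->q1; q0-1->q0; q1-0->q1; q1-1->q2; q2-0->q3; q2-1->q0; q3-0->q1; q3-1->q2

Remember how much of `010` the current input suffix matches. State q0 means no match yet; q1 means the last symbol is `0`; q2 means the last 2 symbols are `01`; q3 means the last 3 symbols are `010`. Only q3 accepts. On a mismatch, fall back to the longest proper suffix that is still a prefix of `010`.
With 4 states:
        0   1  
>  q0   q1  q0 
   q1   q1  q2 
   q2   q3  q0 
 * q3   q1  q2 
(> = start, * = accepting)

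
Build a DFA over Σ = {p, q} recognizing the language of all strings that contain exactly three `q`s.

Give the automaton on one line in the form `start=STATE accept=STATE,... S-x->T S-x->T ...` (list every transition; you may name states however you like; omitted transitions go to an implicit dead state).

start=S0 accept=S3 S0-p->S0 S0-q->S1 S1-p->S1 S1-q->S2 S2-p->S2 S2-q->S3 S3-p->S3 S3-q->S4 S4-p->S4 S4-q->S4

Count `q`s, saturating at 4: states S0 through S3 mean 0 through 3 `q`s seen; S4 means more than 3. Each `q` increments (capped at S4); other symbols loop. Accept from {S3}.
5 states suffice.
        p   q  
>  S0   S0  S1 
   S1   S1  S2 
   S2   S2  S3 
 * S3   S3  S4 
   S4   S4  S4 
(> = start, * = accepting)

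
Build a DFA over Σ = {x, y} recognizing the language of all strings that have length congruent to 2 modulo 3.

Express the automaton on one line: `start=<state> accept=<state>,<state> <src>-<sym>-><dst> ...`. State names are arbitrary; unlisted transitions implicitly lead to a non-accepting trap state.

Count input length modulo 3: every symbol advances one step around the cycle s0 → s1 → s2 → s0. Accept at s2.
        x   y  
>  s0   s1  s1 
   s1   s2  s2 
 * s2   s0  s0 
(> = start, * = accepting)

start=s0 accept=s2 s0-x->s1 s0-y->s1 s1-x->s2 s1-y->s2 s2-x->s0 s2-y->s0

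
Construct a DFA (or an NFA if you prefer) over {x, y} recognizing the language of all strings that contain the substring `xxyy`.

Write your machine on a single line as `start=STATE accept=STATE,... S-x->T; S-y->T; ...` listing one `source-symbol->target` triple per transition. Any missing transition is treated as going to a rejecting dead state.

start=A; accept=E; A-x->B; A-y->A; B-x->C; B-y->A; C-x->C; C-y->D; D-x->B; D-y->E; E-x->E; E-y->E

Track how much of `xxyy` has been matched so far: state A is no progress, E is the absorbing accept state reached once `xxyy` has occurred. Intermediate states record partial matches; on a mismatch, fall back to the longest reusable overlap.
A 5-state machine:
       x  y 
>  A   B  A 
   B   C  A 
   C   C  D 
   D   B  E 
 * E   E  E 
(> = start, * = accepting)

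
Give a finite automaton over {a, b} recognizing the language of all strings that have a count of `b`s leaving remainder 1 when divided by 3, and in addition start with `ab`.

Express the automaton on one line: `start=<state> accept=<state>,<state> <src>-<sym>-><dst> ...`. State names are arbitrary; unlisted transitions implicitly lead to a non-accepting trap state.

start=s0 accept=s3 s0-a->s1 s0-b->s2 s1-a->s2 s1-b->s3 s2-a->s2 s2-b->s2 s3-a->s3 s3-b->s4 s4-a->s4 s4-b->s5 s5-a->s5 s5-b->s3

Build one automaton per condition and run them in lockstep. The first has 3 states tracking the count of `b`s modulo 3; the second has 4 states tracking whether the input so far still matches the prefix `ab`. A product state is a pair (one from each), accepting exactly when both do. Equivalent product states are then merged.
With 6 states:
        a   b  
>  s0   s1  s2 
   s1   s2  s3 
   s2   s2  s2 
 * s3   s3  s4 
   s4   s4  s5 
   s5   s5  s3 
(> = start, * = accepting)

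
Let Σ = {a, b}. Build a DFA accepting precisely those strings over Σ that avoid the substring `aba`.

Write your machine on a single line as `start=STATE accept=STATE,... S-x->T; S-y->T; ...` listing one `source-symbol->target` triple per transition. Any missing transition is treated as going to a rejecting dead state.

start=q0; accept=q0,q1,q2; q0-a->q1; q0-b->q0; q1-a->q1; q1-b->q2; q2-a->q3; q2-b->q0; q3-a->q3; q3-b->q3

Track partial matches of the forbidden pattern `aba`. State q3 is a dead state reached once `aba` has occurred; every other state accepts. q0 means no part of `aba` is currently matched.
A 4-state machine:
        a   b  
>* q0   q1  q0 
 * q1   q1  q2 
 * q2   q3  q0 
   q3   q3  q3 
(> = start, * = accepting)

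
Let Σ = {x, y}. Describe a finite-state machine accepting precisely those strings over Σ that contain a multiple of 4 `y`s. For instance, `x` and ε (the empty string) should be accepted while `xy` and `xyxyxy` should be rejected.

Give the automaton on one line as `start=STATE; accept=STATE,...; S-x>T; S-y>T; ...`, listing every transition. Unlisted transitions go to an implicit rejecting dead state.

start=S0; accept=S0; S0-x>S0; S0-y>S1; S1-x>S1; S1-y>S2; S2-x>S2; S2-y>S3; S3-x>S3; S3-y>S0

The only thing that matters is how many `y`s have appeared, reduced mod 4. Use one state per residue: S0 for 0, …, S3 for 3. Reading `y` moves to the next residue; anything else stays put. S0 is accepting.
With 4 states:
        x   y  
>* S0   S0  S1 
   S1   S1  S2 
   S2   S2  S3 
   S3   S3  S0 
(> = start, * = accepting)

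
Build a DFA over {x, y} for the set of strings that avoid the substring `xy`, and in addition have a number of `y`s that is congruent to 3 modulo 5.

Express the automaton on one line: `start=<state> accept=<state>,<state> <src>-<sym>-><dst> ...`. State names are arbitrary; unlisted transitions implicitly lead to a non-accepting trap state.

start=s0 accept=s4,s5 s0-x->s1 s0-y->s2 s1-x->s1 s1-y->s1 s2-x->s1 s2-y->s3 s3-x->s1 s3-y->s4 s4-x->s5 s4-y->s6 s5-x->s5 s5-y->s1 s6-x->s1 s6-y->s0

Build one automaton per condition and run them in lockstep. One (3 states) tracks partial matches of the forbidden pattern `xy`; the other (5 states) tracks the count of `y`s modulo 5. Each combined state is a pair, one component from each; accept when both components accept. Minimizing collapses redundant product states.
7 states suffice.
        x   y  
>  s0   s1  s2 
   s1   s1  s1 
   s2   s1  s3 
   s3   s1  s4 
 * s4   s5  s6 
 * s5   s5  s1 
   s6   s1  s0 
(> = start, * = accepting)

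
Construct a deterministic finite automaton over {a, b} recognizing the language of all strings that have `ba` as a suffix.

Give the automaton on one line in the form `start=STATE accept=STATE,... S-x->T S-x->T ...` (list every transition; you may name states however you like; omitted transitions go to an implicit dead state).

start=q0 accept=q2 q0-a->q0 q0-b->q1 q1-a->q2 q1-b->q1 q2-a->q0 q2-b->q1

Remember how much of `ba` the current input suffix matches. State q0 means no match yet; q1 means the last symbol is `b`; q2 means the last 2 symbols are `ba`. Only q2 accepts. On a mismatch, fall back to the longest proper suffix that is still a prefix of `ba`.
        a   b  
>  q0   q0  q1 
   q1   q2  q1 
 * q2   q0  q1 
(> = start, * = accepting)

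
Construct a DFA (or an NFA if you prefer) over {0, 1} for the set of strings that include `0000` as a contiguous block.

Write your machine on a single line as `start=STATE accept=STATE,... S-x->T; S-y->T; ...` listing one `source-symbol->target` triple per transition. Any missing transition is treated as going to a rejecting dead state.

start=q0; accept=q4; q0-0->q1; q0-1->q0; q1-0->q2; q1-1->q0; q2-0->q3; q2-1->q0; q3-0->q4; q3-1->q0; q4-0->q4; q4-1->q4

Track how much of `0000` has been matched so far: state q0 is no progress, q4 is the absorbing accept state reached once `0000` has occurred. Intermediate states record partial matches; on a mismatch, fall back to the longest reusable overlap.
5 states suffice.
        0   1  
>  q0   q1  q0 
   q1   q2  q0 
   q2   q3  q0 
   q3   q4  q0 
 * q4   q4  q4 
(> = start, * = accepting)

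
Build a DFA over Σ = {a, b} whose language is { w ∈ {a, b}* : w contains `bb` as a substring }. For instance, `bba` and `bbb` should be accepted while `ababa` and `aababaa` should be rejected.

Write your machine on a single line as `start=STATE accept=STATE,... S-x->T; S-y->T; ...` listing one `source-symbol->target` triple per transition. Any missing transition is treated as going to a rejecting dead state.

start=q0; accept=q2; q0-a->q0; q0-b->q1; q1-a->q0; q1-b->q2; q2-a->q2; q2-b->q2

Track how much of `bb` has been matched so far: state q0 is no progress, q2 is the absorbing accept state reached once `bb` has occurred. Intermediate states record partial matches; on a mismatch, fall back to the longest reusable overlap.
A 3-state machine:
        a   b  
>  q0   q0  q1 
   q1   q0  q2 
 * q2   q2  q2 
(> = start, * = accepting)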